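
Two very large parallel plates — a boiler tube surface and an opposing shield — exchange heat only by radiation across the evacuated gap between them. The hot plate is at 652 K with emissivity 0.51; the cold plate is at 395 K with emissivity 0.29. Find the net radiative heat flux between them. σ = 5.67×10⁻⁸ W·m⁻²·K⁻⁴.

For two infinite grey parallel plates, q = σ(T₁⁴ − T₂⁴)/(1/ε₁ + 1/ε₂ − 1).
T₁⁴ − T₂⁴ = 1.807×10¹¹ − 2.434×10¹⁰ = 1.564×10¹¹ K⁴.
1/ε₁ + 1/ε₂ − 1 = 1.961 + 3.448 − 1 = 4.409.
q = 5.67×10⁻⁸ × 1.564×10¹¹ / 4.409.

q ≈ 2010 W/m²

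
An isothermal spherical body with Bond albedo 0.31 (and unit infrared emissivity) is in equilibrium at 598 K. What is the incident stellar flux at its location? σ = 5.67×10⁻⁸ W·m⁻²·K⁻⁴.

S ≈ 42000 W/m²

(1−a)S·πr² = σ·4πr²·T⁴ ⇒ S = 4σT⁴/(1−a).
S = 4·5.67×10⁻⁸·1.279×10¹¹/0.690.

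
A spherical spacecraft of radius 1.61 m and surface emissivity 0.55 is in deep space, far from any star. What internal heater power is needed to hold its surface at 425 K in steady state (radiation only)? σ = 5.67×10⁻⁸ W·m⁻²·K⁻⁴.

P = εσ·4πr²·T⁴.
4πr² = 32.57 m²; T⁴ = 3.263×10¹⁰ K⁴.
P = 0.55·5.67×10⁻⁸·32.57·3.263×10¹⁰.

P ≈ 33100 W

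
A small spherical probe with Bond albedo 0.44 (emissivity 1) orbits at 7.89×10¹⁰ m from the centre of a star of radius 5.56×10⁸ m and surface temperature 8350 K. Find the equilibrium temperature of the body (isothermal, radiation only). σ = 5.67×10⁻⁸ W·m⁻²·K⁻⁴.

The star's surface emits σT_*⁴; at distance d the flux is S = σT_*⁴(R_*/d)².
S = 5.67×10⁻⁸·(8350)⁴·(5.56×10⁸/7.89×10¹⁰)² = 13690 W/m².
For an isothermal sphere T⁴ = (1−a)S/(4σ) = 3.380×10¹⁰ K⁴.

T ≈ 429 K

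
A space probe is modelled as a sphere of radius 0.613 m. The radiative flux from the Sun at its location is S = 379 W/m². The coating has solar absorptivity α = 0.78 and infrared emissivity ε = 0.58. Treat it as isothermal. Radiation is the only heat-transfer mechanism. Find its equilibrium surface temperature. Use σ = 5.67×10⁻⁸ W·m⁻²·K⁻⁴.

T ≈ 218 K

At equilibrium, absorbed power = emitted power.
Absorbing cross-section = πr² = 1.181 m²; emitting surface = 4πr² = 4.722 m² (ratio 4).
αS·A_cross = εσ·A_surf·T⁴  ⇒  T⁴ = αS/(ε·4σ).
T⁴ = 0.780·379/(0.58·4·5.67×10⁻⁸) = 2.247×10⁹ K⁴.
T = (2.247×10⁹)^(1/4).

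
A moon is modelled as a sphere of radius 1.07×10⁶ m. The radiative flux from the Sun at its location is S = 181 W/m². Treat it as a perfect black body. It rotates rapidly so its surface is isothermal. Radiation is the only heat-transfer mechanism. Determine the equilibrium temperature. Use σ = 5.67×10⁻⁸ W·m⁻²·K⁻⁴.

At equilibrium, absorbed power = emitted power.
Absorbing cross-section = πr² = 3.597×10¹² m²; emitting surface = 4πr² = 1.439×10¹³ m² (ratio 4).
S·A_cross = εσ·A_surf·T⁴  ⇒  T⁴ = S/(4σ).
T⁴ = 1.00·181/(4·5.67×10⁻⁸) = 7.981×10⁸ K⁴.
T = (7.981×10⁸)^(1/4).

T ≈ 168 K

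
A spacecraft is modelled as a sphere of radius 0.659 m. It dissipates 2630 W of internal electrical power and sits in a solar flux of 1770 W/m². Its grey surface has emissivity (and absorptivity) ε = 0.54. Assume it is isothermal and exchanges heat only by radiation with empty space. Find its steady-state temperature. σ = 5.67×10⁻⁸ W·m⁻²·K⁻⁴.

At steady state, absorbed solar power + internal power = radiated power.
Absorbed: α·S·A_cross = 0.54·1770·1.364 = 1304 W (cross-section πr²).
Total input = 1304 + 2630 = 3934 W.
Radiated: εσ·A_surf·T⁴ with A_surf = 4πr² = 5.457 m².
T⁴ = 3934/(0.54·5.67×10⁻⁸·5.457) = 2.354×10¹⁰ K⁴.

T ≈ 392 K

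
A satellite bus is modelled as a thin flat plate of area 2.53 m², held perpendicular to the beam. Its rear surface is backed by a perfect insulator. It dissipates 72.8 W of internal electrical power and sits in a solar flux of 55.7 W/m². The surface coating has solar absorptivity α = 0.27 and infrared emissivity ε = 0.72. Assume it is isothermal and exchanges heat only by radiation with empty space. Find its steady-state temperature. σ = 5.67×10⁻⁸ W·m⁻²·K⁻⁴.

At steady state, absorbed solar power + internal power = radiated power.
Absorbed: α·S·A_cross = 0.27·55.7·2.530 = 38.05 W (cross-section A).
Total input = 38.05 + 72.8 = 110.8 W.
Radiated: εσ·A_surf·T⁴ with A_surf = A = 2.530 m².
T⁴ = 110.8/(0.72·5.67×10⁻⁸·2.530) = 1.073×10⁹ K⁴.

T ≈ 181 K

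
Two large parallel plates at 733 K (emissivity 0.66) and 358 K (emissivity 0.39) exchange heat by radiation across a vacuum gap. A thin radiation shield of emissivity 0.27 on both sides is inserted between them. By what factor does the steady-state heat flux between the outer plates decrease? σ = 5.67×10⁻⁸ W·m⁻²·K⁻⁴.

Without shield: q₀ = σΔ(T⁴)/(1/ε₁+1/ε₂−1) with denominator 3.079.
With shield the two gaps are in series; the resistances add: (1/ε₁+1/ε_s−1)+(1/ε_s+1/ε₂−1) = 4.219+5.268 = 9.487.
Heat-flux ratio q₀/q = 9.487/3.079.

factor ≈ 3.08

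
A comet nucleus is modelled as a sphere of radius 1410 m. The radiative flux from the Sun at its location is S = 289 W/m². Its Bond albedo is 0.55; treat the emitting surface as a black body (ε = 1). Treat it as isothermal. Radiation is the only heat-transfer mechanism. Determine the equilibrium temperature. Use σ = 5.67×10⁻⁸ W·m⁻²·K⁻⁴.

At equilibrium, absorbed power = emitted power.
Absorbing cross-section = πr² = 6.246×10⁶ m²; emitting surface = 4πr² = 2.498×10⁷ m² (ratio 4).
(1−a)S·A_cross = εσ·A_surf·T⁴  ⇒  T⁴ = (1−a)S/(4σ).
T⁴ = 0.450·289/(4·5.67×10⁻⁸) = 5.734×10⁸ K⁴.
T = (5.734×10⁸)^(1/4).

T ≈ 155 K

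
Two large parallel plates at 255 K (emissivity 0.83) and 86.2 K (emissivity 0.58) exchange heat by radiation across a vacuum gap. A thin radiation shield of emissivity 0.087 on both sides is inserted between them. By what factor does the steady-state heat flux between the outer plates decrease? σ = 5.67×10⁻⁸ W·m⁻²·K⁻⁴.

Without shield: q₀ = σΔ(T⁴)/(1/ε₁+1/ε₂−1) with denominator 1.929.
With shield the two gaps are in series; the resistances add: (1/ε₁+1/ε_s−1)+(1/ε_s+1/ε₂−1) = 11.70+12.22 = 23.92.
Heat-flux ratio q₀/q = 23.92/1.929.

factor ≈ 12.4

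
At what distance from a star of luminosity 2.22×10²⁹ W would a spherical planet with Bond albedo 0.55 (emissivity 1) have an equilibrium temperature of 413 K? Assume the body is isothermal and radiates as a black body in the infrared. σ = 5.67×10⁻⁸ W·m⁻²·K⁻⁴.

d ≈ 1.10×10¹² m

For an isothermal black-emitting sphere, (1−a)S·πr² = σ·4πr²·T⁴ ⇒ S = 4σT⁴/(1−a).
S = 4·5.67×10⁻⁸·(413)⁴/0.450 = 14660 W/m².
Flux falls as S = L/(4πd²), so d = √(L/(4πS)) = √(2.22×10²⁹/(4π·14660)).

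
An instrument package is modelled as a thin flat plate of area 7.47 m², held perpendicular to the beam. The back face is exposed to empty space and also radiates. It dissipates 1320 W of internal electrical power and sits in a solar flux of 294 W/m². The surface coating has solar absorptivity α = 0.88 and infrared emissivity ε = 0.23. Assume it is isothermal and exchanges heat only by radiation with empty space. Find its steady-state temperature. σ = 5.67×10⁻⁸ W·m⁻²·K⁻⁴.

T ≈ 359 K

At steady state, absorbed solar power + internal power = radiated power.
Absorbed: α·S·A_cross = 0.88·294·7.470 = 1933 W (cross-section A).
Total input = 1933 + 1320 = 3253 W.
Radiated: εσ·A_surf·T⁴ with A_surf = 2A = 14.94 m².
T⁴ = 3253/(0.23·5.67×10⁻⁸·14.94) = 1.669×10¹⁰ K⁴.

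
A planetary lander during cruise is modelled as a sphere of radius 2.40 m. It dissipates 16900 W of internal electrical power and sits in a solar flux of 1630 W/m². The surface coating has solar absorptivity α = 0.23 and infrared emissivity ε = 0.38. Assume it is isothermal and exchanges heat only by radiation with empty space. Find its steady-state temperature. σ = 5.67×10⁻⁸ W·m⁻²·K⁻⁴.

T ≈ 351 K

At steady state, absorbed solar power + internal power = radiated power.
Absorbed: α·S·A_cross = 0.23·1630·18.10 = 6784 W (cross-section πr²).
Total input = 6784 + 16900 = 23680 W.
Radiated: εσ·A_surf·T⁴ with A_surf = 4πr² = 72.38 m².
T⁴ = 23680/(0.38·5.67×10⁻⁸·72.38) = 1.519×10¹⁰ K⁴.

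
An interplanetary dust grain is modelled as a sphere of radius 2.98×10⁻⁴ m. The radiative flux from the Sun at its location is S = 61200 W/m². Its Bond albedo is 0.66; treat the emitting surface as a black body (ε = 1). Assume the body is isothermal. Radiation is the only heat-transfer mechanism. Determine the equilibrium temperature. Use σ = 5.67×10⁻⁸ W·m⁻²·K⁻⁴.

At equilibrium, absorbed power = emitted power.
Absorbing cross-section = πr² = 2.790×10⁻⁷ m²; emitting surface = 4πr² = 1.116×10⁻⁶ m² (ratio 4).
(1−a)S·A_cross = εσ·A_surf·T⁴  ⇒  T⁴ = (1−a)S/(4σ).
T⁴ = 0.340·61200/(4·5.67×10⁻⁸) = 9.175×10¹⁰ K⁴.
T = (9.175×10¹⁰)^(1/4).

T ≈ 550 K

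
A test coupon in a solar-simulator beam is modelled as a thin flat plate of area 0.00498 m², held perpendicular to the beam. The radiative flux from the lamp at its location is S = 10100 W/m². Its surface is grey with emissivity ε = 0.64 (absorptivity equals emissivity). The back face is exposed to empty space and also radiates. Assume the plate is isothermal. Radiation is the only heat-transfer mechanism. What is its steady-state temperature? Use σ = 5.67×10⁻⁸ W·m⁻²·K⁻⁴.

T ≈ 546 K

At equilibrium, absorbed power = emitted power.
Absorbing cross-section = A = 0.004980 m²; emitting surface = 2A = 0.009960 m² (ratio 2).
εS·A_cross = εσ·A_surf·T⁴  ⇒  T⁴ = S/(2σ)   (ε cancels).
T⁴ = 10100/(2·5.67×10⁻⁸) = 8.907×10¹⁰ K⁴.
T = (8.907×10¹⁰)^(1/4).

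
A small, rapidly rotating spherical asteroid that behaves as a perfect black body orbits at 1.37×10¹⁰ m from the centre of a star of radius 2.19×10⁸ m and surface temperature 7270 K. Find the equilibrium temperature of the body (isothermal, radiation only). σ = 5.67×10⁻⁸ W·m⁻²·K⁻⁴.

The star's surface emits σT_*⁴; at distance d the flux is S = σT_*⁴(R_*/d)².
S = 5.67×10⁻⁸·(7270)⁴·(2.19×10⁸/1.37×10¹⁰)² = 40470 W/m².
For an isothermal sphere T⁴ = (1−a)S/(4σ) = 1.785×10¹¹ K⁴.

T ≈ 650 K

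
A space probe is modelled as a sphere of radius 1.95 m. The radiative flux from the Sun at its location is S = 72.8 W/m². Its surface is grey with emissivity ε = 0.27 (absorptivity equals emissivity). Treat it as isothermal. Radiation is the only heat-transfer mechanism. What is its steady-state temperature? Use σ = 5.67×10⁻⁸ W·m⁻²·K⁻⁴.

At equilibrium, absorbed power = emitted power.
Absorbing cross-section = πr² = 11.95 m²; emitting surface = 4πr² = 47.78 m² (ratio 4).
εS·A_cross = εσ·A_surf·T⁴  ⇒  T⁴ = S/(4σ)   (ε cancels).
T⁴ = 72.8/(4·5.67×10⁻⁸) = 3.210×10⁸ K⁴.
T = (3.210×10⁸)^(1/4).

T ≈ 134 K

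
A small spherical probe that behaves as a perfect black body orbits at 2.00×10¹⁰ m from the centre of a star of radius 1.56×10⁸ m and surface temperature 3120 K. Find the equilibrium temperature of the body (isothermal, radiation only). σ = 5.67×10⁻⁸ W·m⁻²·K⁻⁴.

T ≈ 195 K

The star's surface emits σT_*⁴; at distance d the flux is S = σT_*⁴(R_*/d)².
S = 5.67×10⁻⁸·(3120)⁴·(1.56×10⁸/2.00×10¹⁰)² = 326.9 W/m².
For an isothermal sphere T⁴ = (1−a)S/(4σ) = 1.441×10⁹ K⁴.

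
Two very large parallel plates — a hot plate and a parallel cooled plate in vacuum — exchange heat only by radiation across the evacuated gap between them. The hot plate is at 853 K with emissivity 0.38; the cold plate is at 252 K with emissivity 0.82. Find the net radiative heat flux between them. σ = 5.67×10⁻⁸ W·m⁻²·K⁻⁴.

For two infinite grey parallel plates, q = σ(T₁⁴ − T₂⁴)/(1/ε₁ + 1/ε₂ − 1).
T₁⁴ − T₂⁴ = 5.294×10¹¹ − 4.033×10⁹ = 5.254×10¹¹ K⁴.
1/ε₁ + 1/ε₂ − 1 = 2.632 + 1.220 − 1 = 2.851.
q = 5.67×10⁻⁸ × 5.254×10¹¹ / 2.851.

q ≈ 10400 W/m²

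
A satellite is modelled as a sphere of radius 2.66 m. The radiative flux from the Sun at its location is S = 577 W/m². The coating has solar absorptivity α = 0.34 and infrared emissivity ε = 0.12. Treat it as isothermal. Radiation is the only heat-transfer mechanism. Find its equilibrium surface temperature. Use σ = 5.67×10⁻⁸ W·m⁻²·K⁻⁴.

T ≈ 291 K

At equilibrium, absorbed power = emitted power.
Absorbing cross-section = πr² = 22.23 m²; emitting surface = 4πr² = 88.91 m² (ratio 4).
αS·A_cross = εσ·A_surf·T⁴  ⇒  T⁴ = αS/(ε·4σ).
T⁴ = 0.340·577/(0.12·4·5.67×10⁻⁸) = 7.208×10⁹ K⁴.
T = (7.208×10⁹)^(1/4).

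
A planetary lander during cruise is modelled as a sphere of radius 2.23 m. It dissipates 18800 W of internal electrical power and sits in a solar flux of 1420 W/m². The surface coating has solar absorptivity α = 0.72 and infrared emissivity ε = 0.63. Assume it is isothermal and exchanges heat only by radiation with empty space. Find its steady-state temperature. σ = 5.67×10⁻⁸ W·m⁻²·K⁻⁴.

T ≈ 353 K

At steady state, absorbed solar power + internal power = radiated power.
Absorbed: α·S·A_cross = 0.72·1420·15.62 = 15970 W (cross-section πr²).
Total input = 15970 + 18800 = 34770 W.
Radiated: εσ·A_surf·T⁴ with A_surf = 4πr² = 62.49 m².
T⁴ = 34770/(0.63·5.67×10⁻⁸·62.49) = 1.558×10¹⁰ K⁴.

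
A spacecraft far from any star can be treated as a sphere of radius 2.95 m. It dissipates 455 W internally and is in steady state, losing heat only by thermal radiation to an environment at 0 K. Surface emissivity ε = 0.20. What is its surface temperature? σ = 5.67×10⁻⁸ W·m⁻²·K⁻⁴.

Steady state: internal power = radiated power, P = εσA T⁴.
Radiating area A = 4πr² = 109.4 m².
T⁴ = P/(εσA) = 455/(0.20·5.67×10⁻⁸·109.4) = 3.669×10⁸ K⁴.
T = (3.669×10⁸)^(1/4).

T ≈ 138 K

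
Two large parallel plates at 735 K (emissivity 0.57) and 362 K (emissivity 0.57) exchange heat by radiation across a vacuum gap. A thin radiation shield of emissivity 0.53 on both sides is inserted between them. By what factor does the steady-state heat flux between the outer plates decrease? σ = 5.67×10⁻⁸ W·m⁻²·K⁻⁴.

Without shield: q₀ = σΔ(T⁴)/(1/ε₁+1/ε₂−1) with denominator 2.509.
With shield the two gaps are in series; the resistances add: (1/ε₁+1/ε_s−1)+(1/ε_s+1/ε₂−1) = 2.641+2.641 = 5.282.
Heat-flux ratio q₀/q = 5.282/2.509.

factor ≈ 2.11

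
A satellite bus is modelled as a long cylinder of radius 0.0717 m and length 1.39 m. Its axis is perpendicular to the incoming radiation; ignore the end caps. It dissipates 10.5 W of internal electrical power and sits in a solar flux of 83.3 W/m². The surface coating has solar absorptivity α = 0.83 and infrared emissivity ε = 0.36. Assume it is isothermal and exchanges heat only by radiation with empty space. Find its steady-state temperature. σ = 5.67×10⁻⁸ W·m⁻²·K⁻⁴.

At steady state, absorbed solar power + internal power = radiated power.
Absorbed: α·S·A_cross = 0.83·83.3·0.1993 = 13.78 W (cross-section 2rL).
Total input = 13.78 + 10.5 = 24.28 W.
Radiated: εσ·A_surf·T⁴ with A_surf = 2πrL = 0.6262 m².
T⁴ = 24.28/(0.36·5.67×10⁻⁸·0.6262) = 1.900×10⁹ K⁴.

T ≈ 209 K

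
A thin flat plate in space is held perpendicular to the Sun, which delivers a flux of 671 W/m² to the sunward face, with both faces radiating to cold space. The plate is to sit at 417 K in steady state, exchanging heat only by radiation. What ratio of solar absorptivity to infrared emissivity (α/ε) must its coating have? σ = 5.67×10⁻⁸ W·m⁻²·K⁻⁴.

Balance: αS·A = εσ·2A·T⁴ ⇒ α/ε = 2σT⁴/S.
α/ε = 2·5.67×10⁻⁸·(417)⁴/671 = 2·5.67×10⁻⁸·3.024×10¹⁰/671.

α/ε ≈ 5.11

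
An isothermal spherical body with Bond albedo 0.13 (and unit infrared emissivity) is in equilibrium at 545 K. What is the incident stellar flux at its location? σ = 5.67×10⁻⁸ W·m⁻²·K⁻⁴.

S ≈ 23000 W/m²

(1−a)S·πr² = σ·4πr²·T⁴ ⇒ S = 4σT⁴/(1−a).
S = 4·5.67×10⁻⁸·8.822×10¹⁰/0.870.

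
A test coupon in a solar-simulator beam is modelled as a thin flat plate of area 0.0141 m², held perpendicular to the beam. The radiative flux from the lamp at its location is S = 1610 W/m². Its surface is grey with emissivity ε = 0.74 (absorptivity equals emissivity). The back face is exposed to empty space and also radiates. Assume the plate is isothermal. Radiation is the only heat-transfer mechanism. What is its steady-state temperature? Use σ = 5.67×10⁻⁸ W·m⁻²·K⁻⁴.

T ≈ 345 K

At equilibrium, absorbed power = emitted power.
Absorbing cross-section = A = 0.01410 m²; emitting surface = 2A = 0.02820 m² (ratio 2).
εS·A_cross = εσ·A_surf·T⁴  ⇒  T⁴ = S/(2σ)   (ε cancels).
T⁴ = 1610/(2·5.67×10⁻⁸) = 1.420×10¹⁰ K⁴.
T = (1.420×10¹⁰)^(1/4).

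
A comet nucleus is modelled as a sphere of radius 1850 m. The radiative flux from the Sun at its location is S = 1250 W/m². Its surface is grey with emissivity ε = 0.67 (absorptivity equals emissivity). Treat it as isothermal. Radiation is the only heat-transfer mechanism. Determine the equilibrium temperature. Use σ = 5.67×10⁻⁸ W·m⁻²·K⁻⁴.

At equilibrium, absorbed power = emitted power.
Absorbing cross-section = πr² = 1.075×10⁷ m²; emitting surface = 4πr² = 4.301×10⁷ m² (ratio 4).
εS·A_cross = εσ·A_surf·T⁴  ⇒  T⁴ = S/(4σ)   (ε cancels).
T⁴ = 1250/(4·5.67×10⁻⁸) = 5.511×10⁹ K⁴.
T = (5.511×10⁹)^(1/4).

T ≈ 272 K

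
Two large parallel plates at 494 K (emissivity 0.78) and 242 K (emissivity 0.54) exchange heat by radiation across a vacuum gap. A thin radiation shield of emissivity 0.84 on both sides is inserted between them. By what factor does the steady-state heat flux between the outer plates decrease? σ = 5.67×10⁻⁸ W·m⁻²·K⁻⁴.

factor ≈ 1.65

Without shield: q₀ = σΔ(T⁴)/(1/ε₁+1/ε₂−1) with denominator 2.134.
With shield the two gaps are in series; the resistances add: (1/ε₁+1/ε_s−1)+(1/ε_s+1/ε₂−1) = 1.473+2.042 = 3.515.
Heat-flux ratio q₀/q = 3.515/2.134.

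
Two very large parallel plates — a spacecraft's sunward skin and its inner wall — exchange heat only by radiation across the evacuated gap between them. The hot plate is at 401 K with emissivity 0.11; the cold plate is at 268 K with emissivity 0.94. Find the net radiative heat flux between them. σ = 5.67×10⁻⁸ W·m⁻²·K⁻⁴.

q ≈ 128 W/m²

For two infinite grey parallel plates, q = σ(T₁⁴ − T₂⁴)/(1/ε₁ + 1/ε₂ − 1).
T₁⁴ − T₂⁴ = 2.586×10¹⁰ − 5.159×10⁹ = 2.070×10¹⁰ K⁴.
1/ε₁ + 1/ε₂ − 1 = 9.091 + 1.064 − 1 = 9.155.
q = 5.67×10⁻⁸ × 2.070×10¹⁰ / 9.155.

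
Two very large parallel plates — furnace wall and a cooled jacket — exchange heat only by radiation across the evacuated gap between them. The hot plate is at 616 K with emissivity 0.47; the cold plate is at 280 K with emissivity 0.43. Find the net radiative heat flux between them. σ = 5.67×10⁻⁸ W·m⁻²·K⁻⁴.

For two infinite grey parallel plates, q = σ(T₁⁴ − T₂⁴)/(1/ε₁ + 1/ε₂ − 1).
T₁⁴ − T₂⁴ = 1.440×10¹¹ − 6.147×10⁹ = 1.378×10¹¹ K⁴.
1/ε₁ + 1/ε₂ − 1 = 2.128 + 2.326 − 1 = 3.453.
q = 5.67×10⁻⁸ × 1.378×10¹¹ / 3.453.

q ≈ 2260 W/m²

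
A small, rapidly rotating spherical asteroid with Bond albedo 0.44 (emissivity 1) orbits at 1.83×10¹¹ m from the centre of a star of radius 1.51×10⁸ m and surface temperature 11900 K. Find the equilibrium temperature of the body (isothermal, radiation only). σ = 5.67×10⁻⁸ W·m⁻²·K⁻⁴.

The star's surface emits σT_*⁴; at distance d the flux is S = σT_*⁴(R_*/d)².
S = 5.67×10⁻⁸·(11900)⁴·(1.51×10⁸/1.83×10¹¹)² = 774.1 W/m².
For an isothermal sphere T⁴ = (1−a)S/(4σ) = 1.911×10⁹ K⁴.

T ≈ 209 K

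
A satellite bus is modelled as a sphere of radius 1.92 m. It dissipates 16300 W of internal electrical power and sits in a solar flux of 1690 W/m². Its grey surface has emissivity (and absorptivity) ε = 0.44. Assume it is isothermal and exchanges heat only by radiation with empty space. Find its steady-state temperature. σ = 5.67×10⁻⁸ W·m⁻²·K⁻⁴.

T ≈ 383 K

At steady state, absorbed solar power + internal power = radiated power.
Absorbed: α·S·A_cross = 0.44·1690·11.58 = 8612 W (cross-section πr²).
Total input = 8612 + 16300 = 24910 W.
Radiated: εσ·A_surf·T⁴ with A_surf = 4πr² = 46.32 m².
T⁴ = 24910/(0.44·5.67×10⁻⁸·46.32) = 2.156×10¹⁰ K⁴.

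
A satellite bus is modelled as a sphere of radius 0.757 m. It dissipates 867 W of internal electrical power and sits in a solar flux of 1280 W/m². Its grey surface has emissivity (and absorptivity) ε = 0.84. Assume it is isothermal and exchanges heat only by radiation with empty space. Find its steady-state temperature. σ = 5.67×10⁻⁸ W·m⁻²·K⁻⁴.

At steady state, absorbed solar power + internal power = radiated power.
Absorbed: α·S·A_cross = 0.84·1280·1.800 = 1936 W (cross-section πr²).
Total input = 1936 + 867 = 2803 W.
Radiated: εσ·A_surf·T⁴ with A_surf = 4πr² = 7.201 m².
T⁴ = 2803/(0.84·5.67×10⁻⁸·7.201) = 8.172×10⁹ K⁴.

T ≈ 301 K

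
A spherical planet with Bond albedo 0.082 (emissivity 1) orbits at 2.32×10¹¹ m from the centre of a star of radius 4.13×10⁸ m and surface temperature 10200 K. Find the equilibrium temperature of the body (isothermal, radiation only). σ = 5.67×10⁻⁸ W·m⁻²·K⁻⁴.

T ≈ 298 K

The star's surface emits σT_*⁴; at distance d the flux is S = σT_*⁴(R_*/d)².
S = 5.67×10⁻⁸·(10200)⁴·(4.13×10⁸/2.32×10¹¹)² = 1945 W/m².
For an isothermal sphere T⁴ = (1−a)S/(4σ) = 7.872×10⁹ K⁴.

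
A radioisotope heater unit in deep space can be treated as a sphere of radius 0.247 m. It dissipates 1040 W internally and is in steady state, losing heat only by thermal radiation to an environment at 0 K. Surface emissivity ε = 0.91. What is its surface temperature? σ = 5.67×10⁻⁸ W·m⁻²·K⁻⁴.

Steady state: internal power = radiated power, P = εσA T⁴.
Radiating area A = 4πr² = 0.7667 m².
T⁴ = P/(εσA) = 1040/(0.91·5.67×10⁻⁸·0.7667) = 2.629×10¹⁰ K⁴.
T = (2.629×10¹⁰)^(1/4).

T ≈ 403 K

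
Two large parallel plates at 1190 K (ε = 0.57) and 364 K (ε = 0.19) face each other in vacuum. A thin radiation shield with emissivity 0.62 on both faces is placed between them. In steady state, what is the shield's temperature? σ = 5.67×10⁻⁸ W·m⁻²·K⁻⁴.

T_s ≈ 1090 K

In steady state the net flux on the hot side equals that on the cold side.
σ(T₁⁴−T_s⁴)/D₁ = σ(T_s⁴−T₂⁴)/D₂, with D₁ = 1/ε₁+1/ε_s−1 = 2.367, D₂ = 1/ε_s+1/ε₂−1 = 5.876.
Solve for T_s⁴: T_s⁴ = (D₂·T₁⁴ + D₁·T₂⁴)/(D₁+D₂) = 1.434×10¹² K⁴.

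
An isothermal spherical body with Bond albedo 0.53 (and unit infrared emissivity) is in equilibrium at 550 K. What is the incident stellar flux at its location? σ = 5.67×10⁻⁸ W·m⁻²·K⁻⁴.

(1−a)S·πr² = σ·4πr²·T⁴ ⇒ S = 4σT⁴/(1−a).
S = 4·5.67×10⁻⁸·9.151×10¹⁰/0.470.

S ≈ 44200 W/m²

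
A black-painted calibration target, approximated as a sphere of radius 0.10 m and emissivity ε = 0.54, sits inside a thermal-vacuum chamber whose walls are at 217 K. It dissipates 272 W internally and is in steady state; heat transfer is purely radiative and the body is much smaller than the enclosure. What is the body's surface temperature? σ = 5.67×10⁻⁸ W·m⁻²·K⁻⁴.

T ≈ 520 K

For a small grey body in a large enclosure, net radiated power = εσA(T⁴ − T_w⁴).
Steady state: P = εσA(T⁴ − T_w⁴) with A = 4πr² = 0.1257 m².
T⁴ = P/(εσA) + T_w⁴ = 272/(0.54·5.67×10⁻⁸·0.1257) + (217)⁴
    = 7.069×10¹⁰ + 2.217×10⁹ = 7.291×10¹⁰ K⁴.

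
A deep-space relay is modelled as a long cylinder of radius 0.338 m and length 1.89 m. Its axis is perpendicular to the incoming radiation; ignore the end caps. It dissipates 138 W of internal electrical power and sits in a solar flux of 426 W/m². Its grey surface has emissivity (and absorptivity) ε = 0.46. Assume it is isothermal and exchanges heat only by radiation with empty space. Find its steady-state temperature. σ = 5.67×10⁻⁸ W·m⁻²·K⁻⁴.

T ≈ 247 K

At steady state, absorbed solar power + internal power = radiated power.
Absorbed: α·S·A_cross = 0.46·426·1.278 = 250.4 W (cross-section 2rL).
Total input = 250.4 + 138 = 388.4 W.
Radiated: εσ·A_surf·T⁴ with A_surf = 2πrL = 4.014 m².
T⁴ = 388.4/(0.46·5.67×10⁻⁸·4.014) = 3.710×10⁹ K⁴.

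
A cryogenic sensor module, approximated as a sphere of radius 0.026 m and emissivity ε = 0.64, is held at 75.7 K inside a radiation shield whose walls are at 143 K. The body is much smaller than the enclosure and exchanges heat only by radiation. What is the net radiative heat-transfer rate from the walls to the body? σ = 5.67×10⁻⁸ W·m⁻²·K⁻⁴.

P_net ≈ 0.119 W

For a small grey body in a large enclosure: P_net = εσA(T_body⁴ − T_wall⁴).
A = 4πr² = 0.008495 m²; T_body⁴ − T_wall⁴ = 3.284×10⁷ − 4.182×10⁸ = -3.853×10⁸ K⁴.
|P_net| = 0.64·5.67×10⁻⁸·0.008495·3.853×10⁸.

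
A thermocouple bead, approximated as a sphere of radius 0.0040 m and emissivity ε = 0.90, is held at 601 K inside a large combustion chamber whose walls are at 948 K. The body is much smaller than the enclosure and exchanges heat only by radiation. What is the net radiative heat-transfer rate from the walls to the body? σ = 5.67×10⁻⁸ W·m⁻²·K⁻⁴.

P_net ≈ 6.95 W

For a small grey body in a large enclosure: P_net = εσA(T_body⁴ − T_wall⁴).
A = 4πr² = 2.011×10⁻⁴ m²; T_body⁴ − T_wall⁴ = 1.305×10¹¹ − 8.077×10¹¹ = -6.772×10¹¹ K⁴.
|P_net| = 0.90·5.67×10⁻⁸·2.011×10⁻⁴·6.772×10¹¹.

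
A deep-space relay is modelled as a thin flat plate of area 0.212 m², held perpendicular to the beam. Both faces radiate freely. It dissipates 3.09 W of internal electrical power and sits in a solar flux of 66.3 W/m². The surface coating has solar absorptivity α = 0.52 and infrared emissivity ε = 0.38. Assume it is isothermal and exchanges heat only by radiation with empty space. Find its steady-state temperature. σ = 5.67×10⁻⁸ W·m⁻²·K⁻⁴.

At steady state, absorbed solar power + internal power = radiated power.
Absorbed: α·S·A_cross = 0.52·66.3·0.2120 = 7.309 W (cross-section A).
Total input = 7.309 + 3.09 = 10.40 W.
Radiated: εσ·A_surf·T⁴ with A_surf = 2A = 0.4240 m².
T⁴ = 10.40/(0.38·5.67×10⁻⁸·0.4240) = 1.138×10⁹ K⁴.

T ≈ 184 K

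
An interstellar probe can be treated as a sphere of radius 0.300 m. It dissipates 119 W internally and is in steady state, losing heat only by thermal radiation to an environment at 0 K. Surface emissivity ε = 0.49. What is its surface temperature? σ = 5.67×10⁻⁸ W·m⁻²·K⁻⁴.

Steady state: internal power = radiated power, P = εσA T⁴.
Radiating area A = 4πr² = 1.131 m².
T⁴ = P/(εσA) = 119/(0.49·5.67×10⁻⁸·1.131) = 3.787×10⁹ K⁴.
T = (3.787×10⁹)^(1/4).

T ≈ 248 K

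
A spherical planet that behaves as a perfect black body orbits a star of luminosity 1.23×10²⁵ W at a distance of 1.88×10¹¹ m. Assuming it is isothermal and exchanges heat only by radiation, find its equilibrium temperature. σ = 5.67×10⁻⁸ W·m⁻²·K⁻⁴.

First find the stellar flux at distance d: S = L/(4πd²) = 1.23×10²⁵/(4π·(1.88×10¹¹)²) = 27.69 W/m².
For an isothermal sphere, absorbed (1−a)S·πr² = emitted σ·4πr²·T⁴, so T⁴ = (1−a)S/(4σ).
T⁴ = 1.00·27.69/(4·5.67×10⁻⁸) = 1.221×10⁸ K⁴.

T ≈ 105 K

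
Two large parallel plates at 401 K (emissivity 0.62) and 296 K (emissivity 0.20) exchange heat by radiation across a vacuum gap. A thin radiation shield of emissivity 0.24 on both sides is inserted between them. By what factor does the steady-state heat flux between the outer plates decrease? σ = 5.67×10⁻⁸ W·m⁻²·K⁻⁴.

factor ≈ 2.31

Without shield: q₀ = σΔ(T⁴)/(1/ε₁+1/ε₂−1) with denominator 5.613.
With shield the two gaps are in series; the resistances add: (1/ε₁+1/ε_s−1)+(1/ε_s+1/ε₂−1) = 4.780+8.167 = 12.95.
Heat-flux ratio q₀/q = 12.95/5.613.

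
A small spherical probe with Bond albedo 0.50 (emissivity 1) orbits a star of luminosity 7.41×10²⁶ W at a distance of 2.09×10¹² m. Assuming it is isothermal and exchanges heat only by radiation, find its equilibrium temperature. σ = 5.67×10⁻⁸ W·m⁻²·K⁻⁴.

T ≈ 73.9 K

First find the stellar flux at distance d: S = L/(4πd²) = 7.41×10²⁶/(4π·(2.09×10¹²)²) = 13.50 W/m².
For an isothermal sphere, absorbed (1−a)S·πr² = emitted σ·4πr²·T⁴, so T⁴ = (1−a)S/(4σ).
T⁴ = 0.500·13.50/(4·5.67×10⁻⁸) = 2.976×10⁷ K⁴.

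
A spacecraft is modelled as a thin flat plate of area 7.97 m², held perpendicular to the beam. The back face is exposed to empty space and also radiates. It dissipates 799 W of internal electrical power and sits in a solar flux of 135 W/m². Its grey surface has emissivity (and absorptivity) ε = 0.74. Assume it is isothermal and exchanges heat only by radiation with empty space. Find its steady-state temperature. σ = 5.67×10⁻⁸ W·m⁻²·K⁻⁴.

At steady state, absorbed solar power + internal power = radiated power.
Absorbed: α·S·A_cross = 0.74·135·7.970 = 796.2 W (cross-section A).
Total input = 796.2 + 799 = 1595 W.
Radiated: εσ·A_surf·T⁴ with A_surf = 2A = 15.94 m².
T⁴ = 1595/(0.74·5.67×10⁻⁸·15.94) = 2.385×10⁹ K⁴.

T ≈ 221 K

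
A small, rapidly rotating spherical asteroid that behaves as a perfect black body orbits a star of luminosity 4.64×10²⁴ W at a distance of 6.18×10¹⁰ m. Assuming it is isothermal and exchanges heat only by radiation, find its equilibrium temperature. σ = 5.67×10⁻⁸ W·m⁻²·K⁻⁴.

T ≈ 144 K

First find the stellar flux at distance d: S = L/(4πd²) = 4.64×10²⁴/(4π·(6.18×10¹⁰)²) = 96.68 W/m².
For an isothermal sphere, absorbed (1−a)S·πr² = emitted σ·4πr²·T⁴, so T⁴ = (1−a)S/(4σ).
T⁴ = 1.00·96.68/(4·5.67×10⁻⁸) = 4.263×10⁸ K⁴.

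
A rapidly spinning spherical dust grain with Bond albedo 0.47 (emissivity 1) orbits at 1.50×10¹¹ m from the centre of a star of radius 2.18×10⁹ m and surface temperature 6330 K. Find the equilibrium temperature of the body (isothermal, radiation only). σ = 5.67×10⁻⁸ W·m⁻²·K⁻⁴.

The star's surface emits σT_*⁴; at distance d the flux is S = σT_*⁴(R_*/d)².
S = 5.67×10⁻⁸·(6330)⁴·(2.18×10⁹/1.50×10¹¹)² = 19230 W/m².
For an isothermal sphere T⁴ = (1−a)S/(4σ) = 4.493×10¹⁰ K⁴.

T ≈ 460 K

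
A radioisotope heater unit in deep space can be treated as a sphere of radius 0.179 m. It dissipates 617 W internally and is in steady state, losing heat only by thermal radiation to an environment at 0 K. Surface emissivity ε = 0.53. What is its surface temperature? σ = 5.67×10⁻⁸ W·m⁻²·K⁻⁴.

T ≈ 475 K

Steady state: internal power = radiated power, P = εσA T⁴.
Radiating area A = 4πr² = 0.4026 m².
T⁴ = P/(εσA) = 617/(0.53·5.67×10⁻⁸·0.4026) = 5.099×10¹⁰ K⁴.
T = (5.099×10¹⁰)^(1/4).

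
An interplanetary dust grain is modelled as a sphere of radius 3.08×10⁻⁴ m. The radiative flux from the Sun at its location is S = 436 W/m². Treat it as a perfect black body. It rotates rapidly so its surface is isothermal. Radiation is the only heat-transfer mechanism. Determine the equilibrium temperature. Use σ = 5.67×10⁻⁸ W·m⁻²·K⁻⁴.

At equilibrium, absorbed power = emitted power.
Absorbing cross-section = πr² = 2.980×10⁻⁷ m²; emitting surface = 4πr² = 1.192×10⁻⁶ m² (ratio 4).
S·A_cross = εσ·A_surf·T⁴  ⇒  T⁴ = S/(4σ).
T⁴ = 1.00·436/(4·5.67×10⁻⁸) = 1.922×10⁹ K⁴.
T = (1.922×10⁹)^(1/4).

T ≈ 209 K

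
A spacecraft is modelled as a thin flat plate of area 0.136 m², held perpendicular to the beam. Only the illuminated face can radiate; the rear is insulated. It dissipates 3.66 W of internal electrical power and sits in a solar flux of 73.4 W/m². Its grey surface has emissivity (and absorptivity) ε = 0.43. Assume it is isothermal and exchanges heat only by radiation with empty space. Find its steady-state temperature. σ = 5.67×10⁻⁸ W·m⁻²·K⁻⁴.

T ≈ 221 K

At steady state, absorbed solar power + internal power = radiated power.
Absorbed: α·S·A_cross = 0.43·73.4·0.1360 = 4.292 W (cross-section A).
Total input = 4.292 + 3.66 = 7.952 W.
Radiated: εσ·A_surf·T⁴ with A_surf = A = 0.1360 m².
T⁴ = 7.952/(0.43·5.67×10⁻⁸·0.1360) = 2.398×10⁹ K⁴.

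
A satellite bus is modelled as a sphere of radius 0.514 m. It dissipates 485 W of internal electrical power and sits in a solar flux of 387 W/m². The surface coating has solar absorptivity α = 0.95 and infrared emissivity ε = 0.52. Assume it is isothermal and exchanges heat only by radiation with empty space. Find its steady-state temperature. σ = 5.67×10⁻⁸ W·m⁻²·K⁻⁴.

T ≈ 300 K

At steady state, absorbed solar power + internal power = radiated power.
Absorbed: α·S·A_cross = 0.95·387·0.8300 = 305.1 W (cross-section πr²).
Total input = 305.1 + 485 = 790.1 W.
Radiated: εσ·A_surf·T⁴ with A_surf = 4πr² = 3.320 m².
T⁴ = 790.1/(0.52·5.67×10⁻⁸·3.320) = 8.072×10⁹ K⁴.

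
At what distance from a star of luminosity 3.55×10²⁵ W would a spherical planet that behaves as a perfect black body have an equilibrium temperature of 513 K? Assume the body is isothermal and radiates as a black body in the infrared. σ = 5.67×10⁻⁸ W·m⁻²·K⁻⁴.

For an isothermal black-emitting sphere, (1−a)S·πr² = σ·4πr²·T⁴ ⇒ S = 4σT⁴/(1−a).
S = 4·5.67×10⁻⁸·(513)⁴/1.00 = 15710 W/m².
Flux falls as S = L/(4πd²), so d = √(L/(4πS)) = √(3.55×10²⁵/(4π·15710)).

d ≈ 1.34×10¹⁰ m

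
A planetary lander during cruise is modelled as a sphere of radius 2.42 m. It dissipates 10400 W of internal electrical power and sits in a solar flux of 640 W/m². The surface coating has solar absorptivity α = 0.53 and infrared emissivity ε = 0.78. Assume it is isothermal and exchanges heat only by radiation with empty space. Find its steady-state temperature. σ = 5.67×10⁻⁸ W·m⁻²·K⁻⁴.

T ≈ 267 K

At steady state, absorbed solar power + internal power = radiated power.
Absorbed: α·S·A_cross = 0.53·640·18.40 = 6241 W (cross-section πr²).
Total input = 6241 + 10400 = 16640 W.
Radiated: εσ·A_surf·T⁴ with A_surf = 4πr² = 73.59 m².
T⁴ = 16640/(0.78·5.67×10⁻⁸·73.59) = 5.113×10⁹ K⁴.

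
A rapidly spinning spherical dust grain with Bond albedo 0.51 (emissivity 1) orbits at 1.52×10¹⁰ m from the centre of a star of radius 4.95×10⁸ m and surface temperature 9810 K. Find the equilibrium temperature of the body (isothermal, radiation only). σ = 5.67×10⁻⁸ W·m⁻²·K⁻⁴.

The star's surface emits σT_*⁴; at distance d the flux is S = σT_*⁴(R_*/d)².
S = 5.67×10⁻⁸·(9810)⁴·(4.95×10⁸/1.52×10¹⁰)² = 5.569×10⁵ W/m².
For an isothermal sphere T⁴ = (1−a)S/(4σ) = 1.203×10¹² K⁴.

T ≈ 1050 K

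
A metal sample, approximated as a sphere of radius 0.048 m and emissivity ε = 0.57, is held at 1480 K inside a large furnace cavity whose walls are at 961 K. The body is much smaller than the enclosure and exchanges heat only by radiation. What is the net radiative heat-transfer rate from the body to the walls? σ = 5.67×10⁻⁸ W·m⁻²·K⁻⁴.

For a small grey body in a large enclosure: P_net = εσA(T_body⁴ − T_wall⁴).
A = 4πr² = 0.02895 m²; T_body⁴ − T_wall⁴ = 4.798×10¹² − 8.529×10¹¹ = 3.945×10¹² K⁴.
|P_net| = 0.57·5.67×10⁻⁸·0.02895·3.945×10¹².

P_net ≈ 3690 W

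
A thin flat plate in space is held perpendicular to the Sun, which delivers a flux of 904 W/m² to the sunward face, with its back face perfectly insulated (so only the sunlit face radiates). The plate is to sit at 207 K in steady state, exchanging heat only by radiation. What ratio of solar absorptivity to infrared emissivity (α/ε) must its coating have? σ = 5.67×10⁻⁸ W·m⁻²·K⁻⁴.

α/ε ≈ 0.115

Balance: αS·A = εσ·1A·T⁴ ⇒ α/ε = σT⁴/S.
α/ε = 5.67×10⁻⁸·(207)⁴/904 = 5.67×10⁻⁸·1.836×10⁹/904.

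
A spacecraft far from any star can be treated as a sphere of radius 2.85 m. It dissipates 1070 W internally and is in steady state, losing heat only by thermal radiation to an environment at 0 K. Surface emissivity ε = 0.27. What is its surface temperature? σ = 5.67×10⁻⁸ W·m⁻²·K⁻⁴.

Steady state: internal power = radiated power, P = εσA T⁴.
Radiating area A = 4πr² = 102.1 m².
T⁴ = P/(εσA) = 1070/(0.27·5.67×10⁻⁸·102.1) = 6.848×10⁸ K⁴.
T = (6.848×10⁸)^(1/4).

T ≈ 162 K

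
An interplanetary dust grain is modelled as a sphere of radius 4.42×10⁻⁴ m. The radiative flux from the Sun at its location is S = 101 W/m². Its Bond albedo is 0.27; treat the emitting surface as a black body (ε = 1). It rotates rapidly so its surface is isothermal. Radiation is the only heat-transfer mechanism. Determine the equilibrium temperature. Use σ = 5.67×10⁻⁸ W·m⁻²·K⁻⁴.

T ≈ 134 K

At equilibrium, absorbed power = emitted power.
Absorbing cross-section = πr² = 6.138×10⁻⁷ m²; emitting surface = 4πr² = 2.455×10⁻⁶ m² (ratio 4).
(1−a)S·A_cross = εσ·A_surf·T⁴  ⇒  T⁴ = (1−a)S/(4σ).
T⁴ = 0.730·101/(4·5.67×10⁻⁸) = 3.251×10⁸ K⁴.
T = (3.251×10⁸)^(1/4).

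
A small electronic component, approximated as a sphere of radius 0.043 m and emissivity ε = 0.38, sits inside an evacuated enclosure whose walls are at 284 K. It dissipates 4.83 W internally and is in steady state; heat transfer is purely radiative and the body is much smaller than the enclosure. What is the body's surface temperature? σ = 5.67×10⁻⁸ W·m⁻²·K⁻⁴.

T ≈ 357 K

For a small grey body in a large enclosure, net radiated power = εσA(T⁴ − T_w⁴).
Steady state: P = εσA(T⁴ − T_w⁴) with A = 4πr² = 0.02324 m².
T⁴ = P/(εσA) + T_w⁴ = 4.83/(0.38·5.67×10⁻⁸·0.02324) + (284)⁴
    = 9.648×10⁹ + 6.505×10⁹ = 1.615×10¹⁰ K⁴.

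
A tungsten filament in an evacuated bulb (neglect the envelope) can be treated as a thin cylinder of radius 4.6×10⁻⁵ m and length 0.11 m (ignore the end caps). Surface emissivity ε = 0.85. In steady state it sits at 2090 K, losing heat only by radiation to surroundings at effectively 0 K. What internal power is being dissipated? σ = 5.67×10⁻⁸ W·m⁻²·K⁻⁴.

P ≈ 29.2 W

Steady state: P = εσA T⁴.
A = 2πrL = 3.179×10⁻⁵ m²; T⁴ = (2090)⁴ = 1.908×10¹³ K⁴.
P = 0.85 × 5.67×10⁻⁸ × 3.179×10⁻⁵ × 1.908×10¹³.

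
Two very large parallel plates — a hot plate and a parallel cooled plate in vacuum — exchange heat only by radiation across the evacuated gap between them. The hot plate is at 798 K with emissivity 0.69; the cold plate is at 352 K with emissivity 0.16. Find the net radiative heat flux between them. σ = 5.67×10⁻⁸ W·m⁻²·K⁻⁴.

q ≈ 3300 W/m²

For two infinite grey parallel plates, q = σ(T₁⁴ − T₂⁴)/(1/ε₁ + 1/ε₂ − 1).
T₁⁴ − T₂⁴ = 4.055×10¹¹ − 1.535×10¹⁰ = 3.902×10¹¹ K⁴.
1/ε₁ + 1/ε₂ − 1 = 1.449 + 6.250 − 1 = 6.699.
q = 5.67×10⁻⁸ × 3.902×10¹¹ / 6.699.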